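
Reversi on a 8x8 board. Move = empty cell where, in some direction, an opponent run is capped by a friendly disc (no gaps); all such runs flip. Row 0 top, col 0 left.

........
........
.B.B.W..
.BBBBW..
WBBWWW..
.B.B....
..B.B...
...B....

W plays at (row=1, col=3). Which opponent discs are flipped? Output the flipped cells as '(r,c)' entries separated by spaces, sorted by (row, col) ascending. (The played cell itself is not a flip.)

Dir NW: first cell '.' (not opp) -> no flip
Dir N: first cell '.' (not opp) -> no flip
Dir NE: first cell '.' (not opp) -> no flip
Dir W: first cell '.' (not opp) -> no flip
Dir E: first cell '.' (not opp) -> no flip
Dir SW: first cell '.' (not opp) -> no flip
Dir S: opp run (2,3) (3,3) capped by W -> flip
Dir SE: first cell '.' (not opp) -> no flip

Answer: (2,3) (3,3)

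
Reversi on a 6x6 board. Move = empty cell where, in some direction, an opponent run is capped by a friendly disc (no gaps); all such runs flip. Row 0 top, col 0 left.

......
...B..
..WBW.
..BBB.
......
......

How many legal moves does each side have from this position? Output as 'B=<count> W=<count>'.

Answer: B=8 W=4

Derivation:
-- B to move --
(1,1): flips 1 -> legal
(1,2): flips 1 -> legal
(1,4): flips 1 -> legal
(1,5): flips 1 -> legal
(2,1): flips 1 -> legal
(2,5): flips 1 -> legal
(3,1): flips 1 -> legal
(3,5): flips 1 -> legal
B mobility = 8
-- W to move --
(0,2): flips 1 -> legal
(0,3): no bracket -> illegal
(0,4): flips 1 -> legal
(1,2): no bracket -> illegal
(1,4): no bracket -> illegal
(2,1): no bracket -> illegal
(2,5): no bracket -> illegal
(3,1): no bracket -> illegal
(3,5): no bracket -> illegal
(4,1): no bracket -> illegal
(4,2): flips 2 -> legal
(4,3): no bracket -> illegal
(4,4): flips 2 -> legal
(4,5): no bracket -> illegal
W mobility = 4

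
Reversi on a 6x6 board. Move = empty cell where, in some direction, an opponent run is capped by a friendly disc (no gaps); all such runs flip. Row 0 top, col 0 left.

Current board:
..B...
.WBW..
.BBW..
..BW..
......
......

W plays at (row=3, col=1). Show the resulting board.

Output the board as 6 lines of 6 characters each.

Answer: ..B...
.WBW..
.WWW..
.WWW..
......
......

Derivation:
Place W at (3,1); scan 8 dirs for brackets.
Dir NW: first cell '.' (not opp) -> no flip
Dir N: opp run (2,1) capped by W -> flip
Dir NE: opp run (2,2) capped by W -> flip
Dir W: first cell '.' (not opp) -> no flip
Dir E: opp run (3,2) capped by W -> flip
Dir SW: first cell '.' (not opp) -> no flip
Dir S: first cell '.' (not opp) -> no flip
Dir SE: first cell '.' (not opp) -> no flip
All flips: (2,1) (2,2) (3,2)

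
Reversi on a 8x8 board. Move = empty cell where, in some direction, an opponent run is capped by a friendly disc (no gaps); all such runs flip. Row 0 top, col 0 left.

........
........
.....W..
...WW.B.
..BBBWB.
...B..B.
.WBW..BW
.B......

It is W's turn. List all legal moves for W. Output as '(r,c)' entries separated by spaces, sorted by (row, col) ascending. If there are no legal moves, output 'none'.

Answer: (2,7) (4,1) (4,7) (5,1) (5,2) (5,4) (5,5) (6,5)

Derivation:
(2,6): no bracket -> illegal
(2,7): flips 1 -> legal
(3,1): no bracket -> illegal
(3,2): no bracket -> illegal
(3,5): no bracket -> illegal
(3,7): no bracket -> illegal
(4,1): flips 3 -> legal
(4,7): flips 2 -> legal
(5,1): flips 1 -> legal
(5,2): flips 1 -> legal
(5,4): flips 1 -> legal
(5,5): flips 1 -> legal
(5,7): no bracket -> illegal
(6,0): no bracket -> illegal
(6,4): no bracket -> illegal
(6,5): flips 1 -> legal
(7,0): no bracket -> illegal
(7,2): no bracket -> illegal
(7,3): no bracket -> illegal
(7,5): no bracket -> illegal
(7,6): no bracket -> illegal
(7,7): no bracket -> illegal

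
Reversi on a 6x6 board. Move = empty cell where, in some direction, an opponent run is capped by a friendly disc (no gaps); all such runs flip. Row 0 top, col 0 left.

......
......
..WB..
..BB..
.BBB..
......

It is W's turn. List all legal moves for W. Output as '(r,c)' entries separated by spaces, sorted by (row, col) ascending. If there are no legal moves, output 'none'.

(1,2): no bracket -> illegal
(1,3): no bracket -> illegal
(1,4): no bracket -> illegal
(2,1): no bracket -> illegal
(2,4): flips 1 -> legal
(3,0): no bracket -> illegal
(3,1): no bracket -> illegal
(3,4): no bracket -> illegal
(4,0): no bracket -> illegal
(4,4): flips 1 -> legal
(5,0): no bracket -> illegal
(5,1): no bracket -> illegal
(5,2): flips 2 -> legal
(5,3): no bracket -> illegal
(5,4): no bracket -> illegal

Answer: (2,4) (4,4) (5,2)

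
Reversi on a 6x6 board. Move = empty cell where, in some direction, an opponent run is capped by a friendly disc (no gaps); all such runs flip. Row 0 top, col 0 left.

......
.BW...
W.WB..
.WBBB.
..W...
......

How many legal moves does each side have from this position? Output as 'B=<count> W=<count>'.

-- B to move --
(0,1): flips 1 -> legal
(0,2): flips 2 -> legal
(0,3): no bracket -> illegal
(1,0): no bracket -> illegal
(1,3): flips 1 -> legal
(2,1): flips 1 -> legal
(3,0): flips 1 -> legal
(4,0): no bracket -> illegal
(4,1): no bracket -> illegal
(4,3): no bracket -> illegal
(5,1): flips 1 -> legal
(5,2): flips 1 -> legal
(5,3): no bracket -> illegal
B mobility = 7
-- W to move --
(0,0): flips 1 -> legal
(0,1): no bracket -> illegal
(0,2): flips 1 -> legal
(1,0): flips 1 -> legal
(1,3): no bracket -> illegal
(1,4): no bracket -> illegal
(2,1): no bracket -> illegal
(2,4): flips 2 -> legal
(2,5): no bracket -> illegal
(3,5): flips 3 -> legal
(4,1): no bracket -> illegal
(4,3): no bracket -> illegal
(4,4): flips 1 -> legal
(4,5): flips 2 -> legal
W mobility = 7

Answer: B=7 W=7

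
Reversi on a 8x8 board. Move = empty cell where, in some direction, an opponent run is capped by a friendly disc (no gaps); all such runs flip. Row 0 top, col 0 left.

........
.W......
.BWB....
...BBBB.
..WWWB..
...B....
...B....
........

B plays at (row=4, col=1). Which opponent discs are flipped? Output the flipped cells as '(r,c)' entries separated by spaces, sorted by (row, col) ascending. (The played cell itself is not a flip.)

Answer: (4,2) (4,3) (4,4)

Derivation:
Dir NW: first cell '.' (not opp) -> no flip
Dir N: first cell '.' (not opp) -> no flip
Dir NE: first cell '.' (not opp) -> no flip
Dir W: first cell '.' (not opp) -> no flip
Dir E: opp run (4,2) (4,3) (4,4) capped by B -> flip
Dir SW: first cell '.' (not opp) -> no flip
Dir S: first cell '.' (not opp) -> no flip
Dir SE: first cell '.' (not opp) -> no flip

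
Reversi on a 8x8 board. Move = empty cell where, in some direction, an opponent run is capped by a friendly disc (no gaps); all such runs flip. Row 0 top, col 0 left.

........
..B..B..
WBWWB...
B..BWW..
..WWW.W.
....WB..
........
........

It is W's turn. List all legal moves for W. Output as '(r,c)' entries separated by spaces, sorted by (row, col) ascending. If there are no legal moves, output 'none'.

Answer: (0,1) (0,2) (0,6) (1,3) (1,4) (2,5) (3,2) (4,0) (5,6) (6,4) (6,6)

Derivation:
(0,1): flips 1 -> legal
(0,2): flips 1 -> legal
(0,3): no bracket -> illegal
(0,4): no bracket -> illegal
(0,5): no bracket -> illegal
(0,6): flips 3 -> legal
(1,0): no bracket -> illegal
(1,1): no bracket -> illegal
(1,3): flips 1 -> legal
(1,4): flips 1 -> legal
(1,6): no bracket -> illegal
(2,5): flips 1 -> legal
(2,6): no bracket -> illegal
(3,1): no bracket -> illegal
(3,2): flips 1 -> legal
(4,0): flips 1 -> legal
(4,1): no bracket -> illegal
(4,5): no bracket -> illegal
(5,6): flips 1 -> legal
(6,4): flips 1 -> legal
(6,5): no bracket -> illegal
(6,6): flips 1 -> legal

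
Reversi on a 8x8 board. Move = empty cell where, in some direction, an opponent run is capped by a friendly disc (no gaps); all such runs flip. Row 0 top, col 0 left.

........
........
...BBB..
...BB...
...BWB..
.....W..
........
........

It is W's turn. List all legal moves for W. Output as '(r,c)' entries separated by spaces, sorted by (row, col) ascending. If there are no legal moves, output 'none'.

(1,2): no bracket -> illegal
(1,3): no bracket -> illegal
(1,4): flips 2 -> legal
(1,5): no bracket -> illegal
(1,6): no bracket -> illegal
(2,2): flips 1 -> legal
(2,6): no bracket -> illegal
(3,2): no bracket -> illegal
(3,5): flips 1 -> legal
(3,6): no bracket -> illegal
(4,2): flips 1 -> legal
(4,6): flips 1 -> legal
(5,2): no bracket -> illegal
(5,3): no bracket -> illegal
(5,4): no bracket -> illegal
(5,6): no bracket -> illegal

Answer: (1,4) (2,2) (3,5) (4,2) (4,6)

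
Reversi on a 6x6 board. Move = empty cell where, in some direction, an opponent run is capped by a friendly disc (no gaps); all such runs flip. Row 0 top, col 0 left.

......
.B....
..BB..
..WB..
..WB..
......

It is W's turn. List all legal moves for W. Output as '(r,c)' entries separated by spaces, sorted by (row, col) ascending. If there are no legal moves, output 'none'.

Answer: (1,2) (1,4) (2,4) (3,4) (4,4) (5,4)

Derivation:
(0,0): no bracket -> illegal
(0,1): no bracket -> illegal
(0,2): no bracket -> illegal
(1,0): no bracket -> illegal
(1,2): flips 1 -> legal
(1,3): no bracket -> illegal
(1,4): flips 1 -> legal
(2,0): no bracket -> illegal
(2,1): no bracket -> illegal
(2,4): flips 1 -> legal
(3,1): no bracket -> illegal
(3,4): flips 1 -> legal
(4,4): flips 1 -> legal
(5,2): no bracket -> illegal
(5,3): no bracket -> illegal
(5,4): flips 1 -> legal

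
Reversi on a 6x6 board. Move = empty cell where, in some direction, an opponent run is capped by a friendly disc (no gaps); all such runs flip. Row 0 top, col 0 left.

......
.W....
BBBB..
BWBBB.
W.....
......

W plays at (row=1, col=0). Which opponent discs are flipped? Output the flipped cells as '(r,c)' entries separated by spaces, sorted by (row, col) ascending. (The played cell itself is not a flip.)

Answer: (2,0) (3,0)

Derivation:
Dir NW: edge -> no flip
Dir N: first cell '.' (not opp) -> no flip
Dir NE: first cell '.' (not opp) -> no flip
Dir W: edge -> no flip
Dir E: first cell 'W' (not opp) -> no flip
Dir SW: edge -> no flip
Dir S: opp run (2,0) (3,0) capped by W -> flip
Dir SE: opp run (2,1) (3,2), next='.' -> no flip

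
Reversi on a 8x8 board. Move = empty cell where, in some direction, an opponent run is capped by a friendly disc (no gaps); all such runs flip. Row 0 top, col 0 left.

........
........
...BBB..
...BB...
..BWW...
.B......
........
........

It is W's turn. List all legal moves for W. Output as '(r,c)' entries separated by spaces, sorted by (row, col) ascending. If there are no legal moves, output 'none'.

Answer: (1,3) (1,4) (1,6) (2,2) (4,1)

Derivation:
(1,2): no bracket -> illegal
(1,3): flips 2 -> legal
(1,4): flips 2 -> legal
(1,5): no bracket -> illegal
(1,6): flips 2 -> legal
(2,2): flips 1 -> legal
(2,6): no bracket -> illegal
(3,1): no bracket -> illegal
(3,2): no bracket -> illegal
(3,5): no bracket -> illegal
(3,6): no bracket -> illegal
(4,0): no bracket -> illegal
(4,1): flips 1 -> legal
(4,5): no bracket -> illegal
(5,0): no bracket -> illegal
(5,2): no bracket -> illegal
(5,3): no bracket -> illegal
(6,0): no bracket -> illegal
(6,1): no bracket -> illegal
(6,2): no bracket -> illegal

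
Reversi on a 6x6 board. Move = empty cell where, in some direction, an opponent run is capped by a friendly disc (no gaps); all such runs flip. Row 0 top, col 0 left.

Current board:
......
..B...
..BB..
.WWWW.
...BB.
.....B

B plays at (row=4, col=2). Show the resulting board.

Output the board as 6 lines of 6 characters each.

Place B at (4,2); scan 8 dirs for brackets.
Dir NW: opp run (3,1), next='.' -> no flip
Dir N: opp run (3,2) capped by B -> flip
Dir NE: opp run (3,3), next='.' -> no flip
Dir W: first cell '.' (not opp) -> no flip
Dir E: first cell 'B' (not opp) -> no flip
Dir SW: first cell '.' (not opp) -> no flip
Dir S: first cell '.' (not opp) -> no flip
Dir SE: first cell '.' (not opp) -> no flip
All flips: (3,2)

Answer: ......
..B...
..BB..
.WBWW.
..BBB.
.....B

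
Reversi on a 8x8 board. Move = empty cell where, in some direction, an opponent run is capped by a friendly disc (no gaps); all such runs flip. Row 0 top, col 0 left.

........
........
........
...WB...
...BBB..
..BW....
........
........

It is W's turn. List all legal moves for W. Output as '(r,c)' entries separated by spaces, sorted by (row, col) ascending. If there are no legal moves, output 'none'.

Answer: (3,5) (5,1) (5,5)

Derivation:
(2,3): no bracket -> illegal
(2,4): no bracket -> illegal
(2,5): no bracket -> illegal
(3,2): no bracket -> illegal
(3,5): flips 2 -> legal
(3,6): no bracket -> illegal
(4,1): no bracket -> illegal
(4,2): no bracket -> illegal
(4,6): no bracket -> illegal
(5,1): flips 1 -> legal
(5,4): no bracket -> illegal
(5,5): flips 1 -> legal
(5,6): no bracket -> illegal
(6,1): no bracket -> illegal
(6,2): no bracket -> illegal
(6,3): no bracket -> illegal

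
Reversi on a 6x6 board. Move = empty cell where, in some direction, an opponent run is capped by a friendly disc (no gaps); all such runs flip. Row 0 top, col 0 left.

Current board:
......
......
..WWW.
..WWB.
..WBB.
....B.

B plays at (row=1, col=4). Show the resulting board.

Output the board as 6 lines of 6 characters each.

Answer: ......
....B.
..WWB.
..WWB.
..WBB.
....B.

Derivation:
Place B at (1,4); scan 8 dirs for brackets.
Dir NW: first cell '.' (not opp) -> no flip
Dir N: first cell '.' (not opp) -> no flip
Dir NE: first cell '.' (not opp) -> no flip
Dir W: first cell '.' (not opp) -> no flip
Dir E: first cell '.' (not opp) -> no flip
Dir SW: opp run (2,3) (3,2), next='.' -> no flip
Dir S: opp run (2,4) capped by B -> flip
Dir SE: first cell '.' (not opp) -> no flip
All flips: (2,4)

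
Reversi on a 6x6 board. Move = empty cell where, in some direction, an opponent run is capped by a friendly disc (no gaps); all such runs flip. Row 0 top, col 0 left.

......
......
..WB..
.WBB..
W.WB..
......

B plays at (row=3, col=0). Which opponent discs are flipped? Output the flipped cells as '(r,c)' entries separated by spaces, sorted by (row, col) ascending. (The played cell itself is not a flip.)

Dir NW: edge -> no flip
Dir N: first cell '.' (not opp) -> no flip
Dir NE: first cell '.' (not opp) -> no flip
Dir W: edge -> no flip
Dir E: opp run (3,1) capped by B -> flip
Dir SW: edge -> no flip
Dir S: opp run (4,0), next='.' -> no flip
Dir SE: first cell '.' (not opp) -> no flip

Answer: (3,1)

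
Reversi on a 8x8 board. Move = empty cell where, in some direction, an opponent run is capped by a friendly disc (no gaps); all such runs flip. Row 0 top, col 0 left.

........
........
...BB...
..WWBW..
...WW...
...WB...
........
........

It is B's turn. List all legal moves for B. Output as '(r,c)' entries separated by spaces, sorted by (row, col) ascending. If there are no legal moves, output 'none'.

Answer: (2,1) (3,1) (3,6) (4,1) (4,2) (4,6) (5,2) (6,3)

Derivation:
(2,1): flips 2 -> legal
(2,2): no bracket -> illegal
(2,5): no bracket -> illegal
(2,6): no bracket -> illegal
(3,1): flips 2 -> legal
(3,6): flips 1 -> legal
(4,1): flips 1 -> legal
(4,2): flips 1 -> legal
(4,5): no bracket -> illegal
(4,6): flips 1 -> legal
(5,2): flips 2 -> legal
(5,5): no bracket -> illegal
(6,2): no bracket -> illegal
(6,3): flips 3 -> legal
(6,4): no bracket -> illegal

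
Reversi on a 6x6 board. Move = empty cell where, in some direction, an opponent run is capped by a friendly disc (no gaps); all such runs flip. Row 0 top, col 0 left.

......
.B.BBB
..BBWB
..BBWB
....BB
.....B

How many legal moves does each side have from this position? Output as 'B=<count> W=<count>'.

-- B to move --
(4,3): flips 1 -> legal
B mobility = 1
-- W to move --
(0,0): no bracket -> illegal
(0,1): no bracket -> illegal
(0,2): flips 1 -> legal
(0,3): no bracket -> illegal
(0,4): flips 1 -> legal
(0,5): no bracket -> illegal
(1,0): no bracket -> illegal
(1,2): flips 1 -> legal
(2,0): no bracket -> illegal
(2,1): flips 2 -> legal
(3,1): flips 2 -> legal
(4,1): no bracket -> illegal
(4,2): flips 1 -> legal
(4,3): no bracket -> illegal
(5,3): no bracket -> illegal
(5,4): flips 1 -> legal
W mobility = 7

Answer: B=1 W=7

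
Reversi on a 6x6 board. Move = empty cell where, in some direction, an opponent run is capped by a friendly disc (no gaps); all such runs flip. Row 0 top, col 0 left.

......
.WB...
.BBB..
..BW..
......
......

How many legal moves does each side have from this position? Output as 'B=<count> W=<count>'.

Answer: B=6 W=2

Derivation:
-- B to move --
(0,0): flips 1 -> legal
(0,1): flips 1 -> legal
(0,2): no bracket -> illegal
(1,0): flips 1 -> legal
(2,0): no bracket -> illegal
(2,4): no bracket -> illegal
(3,4): flips 1 -> legal
(4,2): no bracket -> illegal
(4,3): flips 1 -> legal
(4,4): flips 1 -> legal
B mobility = 6
-- W to move --
(0,1): no bracket -> illegal
(0,2): no bracket -> illegal
(0,3): no bracket -> illegal
(1,0): no bracket -> illegal
(1,3): flips 2 -> legal
(1,4): no bracket -> illegal
(2,0): no bracket -> illegal
(2,4): no bracket -> illegal
(3,0): no bracket -> illegal
(3,1): flips 2 -> legal
(3,4): no bracket -> illegal
(4,1): no bracket -> illegal
(4,2): no bracket -> illegal
(4,3): no bracket -> illegal
W mobility = 2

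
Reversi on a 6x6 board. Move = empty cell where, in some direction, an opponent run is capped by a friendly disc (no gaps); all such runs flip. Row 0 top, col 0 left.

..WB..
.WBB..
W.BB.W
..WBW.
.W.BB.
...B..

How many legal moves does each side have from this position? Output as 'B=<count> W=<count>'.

-- B to move --
(0,0): flips 1 -> legal
(0,1): flips 1 -> legal
(1,0): flips 1 -> legal
(1,4): no bracket -> illegal
(1,5): no bracket -> illegal
(2,1): flips 1 -> legal
(2,4): flips 1 -> legal
(3,0): no bracket -> illegal
(3,1): flips 1 -> legal
(3,5): flips 1 -> legal
(4,0): no bracket -> illegal
(4,2): flips 1 -> legal
(4,5): flips 1 -> legal
(5,0): flips 2 -> legal
(5,1): no bracket -> illegal
(5,2): no bracket -> illegal
B mobility = 10
-- W to move --
(0,1): flips 2 -> legal
(0,4): flips 1 -> legal
(1,4): flips 3 -> legal
(2,1): no bracket -> illegal
(2,4): flips 1 -> legal
(3,1): no bracket -> illegal
(3,5): no bracket -> illegal
(4,2): no bracket -> illegal
(4,5): no bracket -> illegal
(5,2): flips 1 -> legal
(5,4): flips 2 -> legal
(5,5): flips 3 -> legal
W mobility = 7

Answer: B=10 W=7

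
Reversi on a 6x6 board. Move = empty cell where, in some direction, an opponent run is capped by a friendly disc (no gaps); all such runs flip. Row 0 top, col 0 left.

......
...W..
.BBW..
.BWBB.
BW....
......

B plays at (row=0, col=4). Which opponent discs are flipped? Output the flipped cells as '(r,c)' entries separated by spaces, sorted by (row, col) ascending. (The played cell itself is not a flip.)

Answer: (1,3)

Derivation:
Dir NW: edge -> no flip
Dir N: edge -> no flip
Dir NE: edge -> no flip
Dir W: first cell '.' (not opp) -> no flip
Dir E: first cell '.' (not opp) -> no flip
Dir SW: opp run (1,3) capped by B -> flip
Dir S: first cell '.' (not opp) -> no flip
Dir SE: first cell '.' (not opp) -> no flip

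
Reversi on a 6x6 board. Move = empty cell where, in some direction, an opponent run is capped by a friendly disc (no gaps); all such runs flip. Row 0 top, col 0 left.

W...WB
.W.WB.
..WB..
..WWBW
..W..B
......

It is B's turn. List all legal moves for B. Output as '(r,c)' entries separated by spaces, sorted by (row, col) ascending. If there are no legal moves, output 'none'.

Answer: (0,3) (1,2) (2,1) (2,5) (3,1) (4,1) (4,3)

Derivation:
(0,1): no bracket -> illegal
(0,2): no bracket -> illegal
(0,3): flips 2 -> legal
(1,0): no bracket -> illegal
(1,2): flips 1 -> legal
(1,5): no bracket -> illegal
(2,0): no bracket -> illegal
(2,1): flips 1 -> legal
(2,4): no bracket -> illegal
(2,5): flips 1 -> legal
(3,1): flips 2 -> legal
(4,1): flips 1 -> legal
(4,3): flips 1 -> legal
(4,4): no bracket -> illegal
(5,1): no bracket -> illegal
(5,2): no bracket -> illegal
(5,3): no bracket -> illegal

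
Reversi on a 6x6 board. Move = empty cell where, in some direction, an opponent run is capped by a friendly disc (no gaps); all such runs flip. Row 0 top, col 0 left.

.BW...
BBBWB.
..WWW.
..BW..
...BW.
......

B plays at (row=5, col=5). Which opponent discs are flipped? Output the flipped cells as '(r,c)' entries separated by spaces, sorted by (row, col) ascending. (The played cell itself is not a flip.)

Dir NW: opp run (4,4) (3,3) (2,2) capped by B -> flip
Dir N: first cell '.' (not opp) -> no flip
Dir NE: edge -> no flip
Dir W: first cell '.' (not opp) -> no flip
Dir E: edge -> no flip
Dir SW: edge -> no flip
Dir S: edge -> no flip
Dir SE: edge -> no flip

Answer: (2,2) (3,3) (4,4)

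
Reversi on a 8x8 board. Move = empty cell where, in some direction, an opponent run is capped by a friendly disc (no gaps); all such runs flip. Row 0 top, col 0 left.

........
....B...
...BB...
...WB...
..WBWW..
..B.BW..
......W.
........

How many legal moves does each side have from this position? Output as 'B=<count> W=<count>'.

-- B to move --
(2,2): no bracket -> illegal
(3,1): no bracket -> illegal
(3,2): flips 2 -> legal
(3,5): no bracket -> illegal
(3,6): flips 1 -> legal
(4,1): flips 1 -> legal
(4,6): flips 2 -> legal
(5,1): flips 2 -> legal
(5,3): no bracket -> illegal
(5,6): flips 2 -> legal
(5,7): no bracket -> illegal
(6,4): no bracket -> illegal
(6,5): no bracket -> illegal
(6,7): no bracket -> illegal
(7,5): no bracket -> illegal
(7,6): no bracket -> illegal
(7,7): no bracket -> illegal
B mobility = 6
-- W to move --
(0,3): no bracket -> illegal
(0,4): flips 3 -> legal
(0,5): no bracket -> illegal
(1,2): flips 2 -> legal
(1,3): flips 1 -> legal
(1,5): flips 1 -> legal
(2,2): no bracket -> illegal
(2,5): no bracket -> illegal
(3,2): no bracket -> illegal
(3,5): flips 1 -> legal
(4,1): no bracket -> illegal
(5,1): no bracket -> illegal
(5,3): flips 2 -> legal
(6,1): no bracket -> illegal
(6,2): flips 1 -> legal
(6,3): flips 1 -> legal
(6,4): flips 1 -> legal
(6,5): no bracket -> illegal
W mobility = 9

Answer: B=6 W=9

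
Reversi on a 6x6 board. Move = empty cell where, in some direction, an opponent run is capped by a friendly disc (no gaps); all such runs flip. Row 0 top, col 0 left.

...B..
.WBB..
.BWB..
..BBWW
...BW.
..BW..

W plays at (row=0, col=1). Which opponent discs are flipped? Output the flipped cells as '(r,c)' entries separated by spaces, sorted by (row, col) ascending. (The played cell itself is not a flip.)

Dir NW: edge -> no flip
Dir N: edge -> no flip
Dir NE: edge -> no flip
Dir W: first cell '.' (not opp) -> no flip
Dir E: first cell '.' (not opp) -> no flip
Dir SW: first cell '.' (not opp) -> no flip
Dir S: first cell 'W' (not opp) -> no flip
Dir SE: opp run (1,2) (2,3) capped by W -> flip

Answer: (1,2) (2,3)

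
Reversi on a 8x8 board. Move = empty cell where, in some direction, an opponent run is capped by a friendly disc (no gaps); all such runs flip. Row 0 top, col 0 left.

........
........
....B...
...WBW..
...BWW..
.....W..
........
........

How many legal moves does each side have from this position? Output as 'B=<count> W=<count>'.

Answer: B=7 W=6

Derivation:
-- B to move --
(2,2): no bracket -> illegal
(2,3): flips 1 -> legal
(2,5): no bracket -> illegal
(2,6): no bracket -> illegal
(3,2): flips 1 -> legal
(3,6): flips 1 -> legal
(4,2): flips 1 -> legal
(4,6): flips 3 -> legal
(5,3): no bracket -> illegal
(5,4): flips 1 -> legal
(5,6): flips 1 -> legal
(6,4): no bracket -> illegal
(6,5): no bracket -> illegal
(6,6): no bracket -> illegal
B mobility = 7
-- W to move --
(1,3): flips 1 -> legal
(1,4): flips 2 -> legal
(1,5): flips 1 -> legal
(2,3): flips 1 -> legal
(2,5): no bracket -> illegal
(3,2): no bracket -> illegal
(4,2): flips 1 -> legal
(5,2): no bracket -> illegal
(5,3): flips 1 -> legal
(5,4): no bracket -> illegal
W mobility = 6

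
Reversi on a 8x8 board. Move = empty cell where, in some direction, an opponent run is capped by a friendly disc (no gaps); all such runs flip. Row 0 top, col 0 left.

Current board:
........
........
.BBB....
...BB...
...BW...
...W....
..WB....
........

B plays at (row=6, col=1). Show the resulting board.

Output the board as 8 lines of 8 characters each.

Answer: ........
........
.BBB....
...BB...
...BW...
...W....
.BBB....
........

Derivation:
Place B at (6,1); scan 8 dirs for brackets.
Dir NW: first cell '.' (not opp) -> no flip
Dir N: first cell '.' (not opp) -> no flip
Dir NE: first cell '.' (not opp) -> no flip
Dir W: first cell '.' (not opp) -> no flip
Dir E: opp run (6,2) capped by B -> flip
Dir SW: first cell '.' (not opp) -> no flip
Dir S: first cell '.' (not opp) -> no flip
Dir SE: first cell '.' (not opp) -> no flip
All flips: (6,2)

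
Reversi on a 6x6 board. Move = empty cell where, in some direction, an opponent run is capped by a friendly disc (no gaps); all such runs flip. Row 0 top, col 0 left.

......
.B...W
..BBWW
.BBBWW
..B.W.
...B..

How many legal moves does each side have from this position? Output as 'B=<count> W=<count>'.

Answer: B=2 W=5

Derivation:
-- B to move --
(0,4): no bracket -> illegal
(0,5): no bracket -> illegal
(1,3): no bracket -> illegal
(1,4): no bracket -> illegal
(4,3): no bracket -> illegal
(4,5): flips 1 -> legal
(5,4): no bracket -> illegal
(5,5): flips 1 -> legal
B mobility = 2
-- W to move --
(0,0): flips 3 -> legal
(0,1): no bracket -> illegal
(0,2): no bracket -> illegal
(1,0): no bracket -> illegal
(1,2): flips 1 -> legal
(1,3): no bracket -> illegal
(1,4): no bracket -> illegal
(2,0): no bracket -> illegal
(2,1): flips 2 -> legal
(3,0): flips 3 -> legal
(4,0): no bracket -> illegal
(4,1): no bracket -> illegal
(4,3): no bracket -> illegal
(5,1): flips 2 -> legal
(5,2): no bracket -> illegal
(5,4): no bracket -> illegal
W mobility = 5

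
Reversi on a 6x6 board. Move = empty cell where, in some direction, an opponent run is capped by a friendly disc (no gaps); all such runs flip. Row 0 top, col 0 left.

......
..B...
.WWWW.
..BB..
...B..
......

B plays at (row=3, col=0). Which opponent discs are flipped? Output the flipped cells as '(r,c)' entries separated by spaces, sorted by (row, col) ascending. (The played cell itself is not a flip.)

Dir NW: edge -> no flip
Dir N: first cell '.' (not opp) -> no flip
Dir NE: opp run (2,1) capped by B -> flip
Dir W: edge -> no flip
Dir E: first cell '.' (not opp) -> no flip
Dir SW: edge -> no flip
Dir S: first cell '.' (not opp) -> no flip
Dir SE: first cell '.' (not opp) -> no flip

Answer: (2,1)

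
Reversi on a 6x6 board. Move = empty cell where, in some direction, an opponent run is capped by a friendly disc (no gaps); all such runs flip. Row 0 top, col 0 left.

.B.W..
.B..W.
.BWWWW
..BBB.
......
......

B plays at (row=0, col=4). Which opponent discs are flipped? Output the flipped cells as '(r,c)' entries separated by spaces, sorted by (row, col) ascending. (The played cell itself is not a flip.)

Dir NW: edge -> no flip
Dir N: edge -> no flip
Dir NE: edge -> no flip
Dir W: opp run (0,3), next='.' -> no flip
Dir E: first cell '.' (not opp) -> no flip
Dir SW: first cell '.' (not opp) -> no flip
Dir S: opp run (1,4) (2,4) capped by B -> flip
Dir SE: first cell '.' (not opp) -> no flip

Answer: (1,4) (2,4)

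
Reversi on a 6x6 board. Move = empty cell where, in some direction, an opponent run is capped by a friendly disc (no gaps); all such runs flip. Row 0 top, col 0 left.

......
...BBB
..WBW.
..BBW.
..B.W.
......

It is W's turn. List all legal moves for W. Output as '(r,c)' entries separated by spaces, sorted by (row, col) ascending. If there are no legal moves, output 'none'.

(0,2): flips 1 -> legal
(0,3): no bracket -> illegal
(0,4): flips 2 -> legal
(0,5): no bracket -> illegal
(1,2): flips 1 -> legal
(2,1): no bracket -> illegal
(2,5): no bracket -> illegal
(3,1): flips 2 -> legal
(4,1): no bracket -> illegal
(4,3): no bracket -> illegal
(5,1): flips 2 -> legal
(5,2): flips 2 -> legal
(5,3): no bracket -> illegal

Answer: (0,2) (0,4) (1,2) (3,1) (5,1) (5,2)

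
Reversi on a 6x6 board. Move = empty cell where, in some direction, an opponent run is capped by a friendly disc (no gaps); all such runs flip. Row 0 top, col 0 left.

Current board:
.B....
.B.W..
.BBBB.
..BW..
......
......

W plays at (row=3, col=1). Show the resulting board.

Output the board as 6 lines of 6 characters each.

Place W at (3,1); scan 8 dirs for brackets.
Dir NW: first cell '.' (not opp) -> no flip
Dir N: opp run (2,1) (1,1) (0,1), next=edge -> no flip
Dir NE: opp run (2,2) capped by W -> flip
Dir W: first cell '.' (not opp) -> no flip
Dir E: opp run (3,2) capped by W -> flip
Dir SW: first cell '.' (not opp) -> no flip
Dir S: first cell '.' (not opp) -> no flip
Dir SE: first cell '.' (not opp) -> no flip
All flips: (2,2) (3,2)

Answer: .B....
.B.W..
.BWBB.
.WWW..
......
......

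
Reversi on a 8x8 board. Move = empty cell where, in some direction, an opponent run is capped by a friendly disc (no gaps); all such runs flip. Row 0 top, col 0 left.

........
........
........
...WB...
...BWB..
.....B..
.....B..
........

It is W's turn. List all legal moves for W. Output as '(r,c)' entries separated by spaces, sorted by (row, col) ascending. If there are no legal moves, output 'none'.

Answer: (2,4) (3,5) (4,2) (4,6) (5,3) (6,6)

Derivation:
(2,3): no bracket -> illegal
(2,4): flips 1 -> legal
(2,5): no bracket -> illegal
(3,2): no bracket -> illegal
(3,5): flips 1 -> legal
(3,6): no bracket -> illegal
(4,2): flips 1 -> legal
(4,6): flips 1 -> legal
(5,2): no bracket -> illegal
(5,3): flips 1 -> legal
(5,4): no bracket -> illegal
(5,6): no bracket -> illegal
(6,4): no bracket -> illegal
(6,6): flips 1 -> legal
(7,4): no bracket -> illegal
(7,5): no bracket -> illegal
(7,6): no bracket -> illegal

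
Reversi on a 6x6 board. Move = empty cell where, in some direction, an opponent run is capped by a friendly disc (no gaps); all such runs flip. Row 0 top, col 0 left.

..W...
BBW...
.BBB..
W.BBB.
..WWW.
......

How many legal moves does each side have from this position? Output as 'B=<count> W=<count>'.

-- B to move --
(0,1): flips 1 -> legal
(0,3): flips 1 -> legal
(1,3): flips 1 -> legal
(2,0): no bracket -> illegal
(3,1): no bracket -> illegal
(3,5): no bracket -> illegal
(4,0): no bracket -> illegal
(4,1): no bracket -> illegal
(4,5): no bracket -> illegal
(5,1): flips 1 -> legal
(5,2): flips 2 -> legal
(5,3): flips 1 -> legal
(5,4): flips 2 -> legal
(5,5): flips 1 -> legal
B mobility = 8
-- W to move --
(0,0): flips 3 -> legal
(0,1): no bracket -> illegal
(1,3): flips 2 -> legal
(1,4): no bracket -> illegal
(2,0): flips 1 -> legal
(2,4): flips 2 -> legal
(2,5): flips 1 -> legal
(3,1): no bracket -> illegal
(3,5): no bracket -> illegal
(4,1): no bracket -> illegal
(4,5): flips 2 -> legal
W mobility = 6

Answer: B=8 W=6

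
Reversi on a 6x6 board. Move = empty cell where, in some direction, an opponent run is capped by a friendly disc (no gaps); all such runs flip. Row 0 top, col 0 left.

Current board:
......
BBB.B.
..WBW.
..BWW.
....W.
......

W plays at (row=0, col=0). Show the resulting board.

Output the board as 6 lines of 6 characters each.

Place W at (0,0); scan 8 dirs for brackets.
Dir NW: edge -> no flip
Dir N: edge -> no flip
Dir NE: edge -> no flip
Dir W: edge -> no flip
Dir E: first cell '.' (not opp) -> no flip
Dir SW: edge -> no flip
Dir S: opp run (1,0), next='.' -> no flip
Dir SE: opp run (1,1) capped by W -> flip
All flips: (1,1)

Answer: W.....
BWB.B.
..WBW.
..BWW.
....W.
......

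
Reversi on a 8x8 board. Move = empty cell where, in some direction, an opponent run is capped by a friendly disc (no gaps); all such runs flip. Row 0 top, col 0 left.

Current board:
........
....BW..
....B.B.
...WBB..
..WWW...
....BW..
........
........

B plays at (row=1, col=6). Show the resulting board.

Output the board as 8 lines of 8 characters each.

Place B at (1,6); scan 8 dirs for brackets.
Dir NW: first cell '.' (not opp) -> no flip
Dir N: first cell '.' (not opp) -> no flip
Dir NE: first cell '.' (not opp) -> no flip
Dir W: opp run (1,5) capped by B -> flip
Dir E: first cell '.' (not opp) -> no flip
Dir SW: first cell '.' (not opp) -> no flip
Dir S: first cell 'B' (not opp) -> no flip
Dir SE: first cell '.' (not opp) -> no flip
All flips: (1,5)

Answer: ........
....BBB.
....B.B.
...WBB..
..WWW...
....BW..
........
........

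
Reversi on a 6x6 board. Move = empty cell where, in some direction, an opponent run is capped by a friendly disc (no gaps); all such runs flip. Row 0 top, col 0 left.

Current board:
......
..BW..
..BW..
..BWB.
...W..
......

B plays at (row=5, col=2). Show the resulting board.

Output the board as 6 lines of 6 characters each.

Answer: ......
..BW..
..BW..
..BWB.
...B..
..B...

Derivation:
Place B at (5,2); scan 8 dirs for brackets.
Dir NW: first cell '.' (not opp) -> no flip
Dir N: first cell '.' (not opp) -> no flip
Dir NE: opp run (4,3) capped by B -> flip
Dir W: first cell '.' (not opp) -> no flip
Dir E: first cell '.' (not opp) -> no flip
Dir SW: edge -> no flip
Dir S: edge -> no flip
Dir SE: edge -> no flip
All flips: (4,3)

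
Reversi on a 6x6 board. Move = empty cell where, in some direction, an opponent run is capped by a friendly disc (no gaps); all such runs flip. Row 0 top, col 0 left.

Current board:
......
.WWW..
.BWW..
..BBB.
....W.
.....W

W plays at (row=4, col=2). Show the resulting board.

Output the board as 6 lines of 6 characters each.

Answer: ......
.WWW..
.BWW..
..WBB.
..W.W.
.....W

Derivation:
Place W at (4,2); scan 8 dirs for brackets.
Dir NW: first cell '.' (not opp) -> no flip
Dir N: opp run (3,2) capped by W -> flip
Dir NE: opp run (3,3), next='.' -> no flip
Dir W: first cell '.' (not opp) -> no flip
Dir E: first cell '.' (not opp) -> no flip
Dir SW: first cell '.' (not opp) -> no flip
Dir S: first cell '.' (not opp) -> no flip
Dir SE: first cell '.' (not opp) -> no flip
All flips: (3,2)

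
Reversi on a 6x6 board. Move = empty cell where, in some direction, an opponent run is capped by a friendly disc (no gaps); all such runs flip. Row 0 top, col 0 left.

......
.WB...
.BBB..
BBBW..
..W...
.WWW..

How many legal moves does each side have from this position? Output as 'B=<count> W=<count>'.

Answer: B=6 W=4

Derivation:
-- B to move --
(0,0): flips 1 -> legal
(0,1): flips 1 -> legal
(0,2): no bracket -> illegal
(1,0): flips 1 -> legal
(2,0): no bracket -> illegal
(2,4): no bracket -> illegal
(3,4): flips 1 -> legal
(4,0): no bracket -> illegal
(4,1): no bracket -> illegal
(4,3): flips 1 -> legal
(4,4): flips 1 -> legal
(5,0): no bracket -> illegal
(5,4): no bracket -> illegal
B mobility = 6
-- W to move --
(0,1): no bracket -> illegal
(0,2): flips 3 -> legal
(0,3): no bracket -> illegal
(1,0): no bracket -> illegal
(1,3): flips 2 -> legal
(1,4): no bracket -> illegal
(2,0): flips 1 -> legal
(2,4): no bracket -> illegal
(3,4): no bracket -> illegal
(4,0): no bracket -> illegal
(4,1): flips 2 -> legal
(4,3): no bracket -> illegal
W mobility = 4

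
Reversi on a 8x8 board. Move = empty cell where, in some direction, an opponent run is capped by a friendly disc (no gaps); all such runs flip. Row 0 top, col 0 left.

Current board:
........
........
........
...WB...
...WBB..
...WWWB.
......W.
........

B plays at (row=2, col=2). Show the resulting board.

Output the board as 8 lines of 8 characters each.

Place B at (2,2); scan 8 dirs for brackets.
Dir NW: first cell '.' (not opp) -> no flip
Dir N: first cell '.' (not opp) -> no flip
Dir NE: first cell '.' (not opp) -> no flip
Dir W: first cell '.' (not opp) -> no flip
Dir E: first cell '.' (not opp) -> no flip
Dir SW: first cell '.' (not opp) -> no flip
Dir S: first cell '.' (not opp) -> no flip
Dir SE: opp run (3,3) capped by B -> flip
All flips: (3,3)

Answer: ........
........
..B.....
...BB...
...WBB..
...WWWB.
......W.
........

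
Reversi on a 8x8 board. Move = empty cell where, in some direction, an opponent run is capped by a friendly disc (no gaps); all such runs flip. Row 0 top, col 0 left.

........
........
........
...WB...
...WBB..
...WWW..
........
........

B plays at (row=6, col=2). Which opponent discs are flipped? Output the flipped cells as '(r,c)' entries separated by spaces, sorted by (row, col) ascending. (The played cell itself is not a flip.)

Dir NW: first cell '.' (not opp) -> no flip
Dir N: first cell '.' (not opp) -> no flip
Dir NE: opp run (5,3) capped by B -> flip
Dir W: first cell '.' (not opp) -> no flip
Dir E: first cell '.' (not opp) -> no flip
Dir SW: first cell '.' (not opp) -> no flip
Dir S: first cell '.' (not opp) -> no flip
Dir SE: first cell '.' (not opp) -> no flip

Answer: (5,3)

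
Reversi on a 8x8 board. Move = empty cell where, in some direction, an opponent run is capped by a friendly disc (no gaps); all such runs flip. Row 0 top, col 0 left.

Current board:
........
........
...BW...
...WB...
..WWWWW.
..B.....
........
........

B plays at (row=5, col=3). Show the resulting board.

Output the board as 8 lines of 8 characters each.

Answer: ........
........
...BW...
...BB...
..WBWWW.
..BB....
........
........

Derivation:
Place B at (5,3); scan 8 dirs for brackets.
Dir NW: opp run (4,2), next='.' -> no flip
Dir N: opp run (4,3) (3,3) capped by B -> flip
Dir NE: opp run (4,4), next='.' -> no flip
Dir W: first cell 'B' (not opp) -> no flip
Dir E: first cell '.' (not opp) -> no flip
Dir SW: first cell '.' (not opp) -> no flip
Dir S: first cell '.' (not opp) -> no flip
Dir SE: first cell '.' (not opp) -> no flip
All flips: (3,3) (4,3)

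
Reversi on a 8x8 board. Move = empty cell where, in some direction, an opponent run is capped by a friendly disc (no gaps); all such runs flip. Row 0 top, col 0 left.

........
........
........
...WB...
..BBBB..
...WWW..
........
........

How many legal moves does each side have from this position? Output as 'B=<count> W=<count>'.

Answer: B=9 W=6

Derivation:
-- B to move --
(2,2): flips 1 -> legal
(2,3): flips 1 -> legal
(2,4): flips 1 -> legal
(3,2): flips 1 -> legal
(4,6): no bracket -> illegal
(5,2): no bracket -> illegal
(5,6): no bracket -> illegal
(6,2): flips 1 -> legal
(6,3): flips 2 -> legal
(6,4): flips 2 -> legal
(6,5): flips 2 -> legal
(6,6): flips 1 -> legal
B mobility = 9
-- W to move --
(2,3): no bracket -> illegal
(2,4): flips 2 -> legal
(2,5): no bracket -> illegal
(3,1): flips 1 -> legal
(3,2): flips 1 -> legal
(3,5): flips 3 -> legal
(3,6): flips 1 -> legal
(4,1): no bracket -> illegal
(4,6): no bracket -> illegal
(5,1): flips 1 -> legal
(5,2): no bracket -> illegal
(5,6): no bracket -> illegal
W mobility = 6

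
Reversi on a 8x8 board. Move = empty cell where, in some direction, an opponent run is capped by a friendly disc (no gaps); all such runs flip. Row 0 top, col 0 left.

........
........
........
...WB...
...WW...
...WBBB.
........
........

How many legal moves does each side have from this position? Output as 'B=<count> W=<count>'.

Answer: B=3 W=7

Derivation:
-- B to move --
(2,2): flips 2 -> legal
(2,3): no bracket -> illegal
(2,4): no bracket -> illegal
(3,2): flips 2 -> legal
(3,5): no bracket -> illegal
(4,2): no bracket -> illegal
(4,5): no bracket -> illegal
(5,2): flips 2 -> legal
(6,2): no bracket -> illegal
(6,3): no bracket -> illegal
(6,4): no bracket -> illegal
B mobility = 3
-- W to move --
(2,3): no bracket -> illegal
(2,4): flips 1 -> legal
(2,5): flips 1 -> legal
(3,5): flips 1 -> legal
(4,5): no bracket -> illegal
(4,6): no bracket -> illegal
(4,7): no bracket -> illegal
(5,7): flips 3 -> legal
(6,3): no bracket -> illegal
(6,4): flips 1 -> legal
(6,5): flips 1 -> legal
(6,6): flips 1 -> legal
(6,7): no bracket -> illegal
W mobility = 7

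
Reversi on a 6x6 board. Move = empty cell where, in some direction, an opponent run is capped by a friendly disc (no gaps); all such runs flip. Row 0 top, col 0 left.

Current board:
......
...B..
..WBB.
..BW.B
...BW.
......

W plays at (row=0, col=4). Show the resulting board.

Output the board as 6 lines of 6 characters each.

Place W at (0,4); scan 8 dirs for brackets.
Dir NW: edge -> no flip
Dir N: edge -> no flip
Dir NE: edge -> no flip
Dir W: first cell '.' (not opp) -> no flip
Dir E: first cell '.' (not opp) -> no flip
Dir SW: opp run (1,3) capped by W -> flip
Dir S: first cell '.' (not opp) -> no flip
Dir SE: first cell '.' (not opp) -> no flip
All flips: (1,3)

Answer: ....W.
...W..
..WBB.
..BW.B
...BW.
......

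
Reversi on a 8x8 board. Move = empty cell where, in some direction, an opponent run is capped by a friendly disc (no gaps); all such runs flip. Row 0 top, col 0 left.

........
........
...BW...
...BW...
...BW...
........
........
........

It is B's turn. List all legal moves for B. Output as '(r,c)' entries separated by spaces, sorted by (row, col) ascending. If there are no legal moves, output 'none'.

Answer: (1,5) (2,5) (3,5) (4,5) (5,5)

Derivation:
(1,3): no bracket -> illegal
(1,4): no bracket -> illegal
(1,5): flips 1 -> legal
(2,5): flips 2 -> legal
(3,5): flips 1 -> legal
(4,5): flips 2 -> legal
(5,3): no bracket -> illegal
(5,4): no bracket -> illegal
(5,5): flips 1 -> legal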